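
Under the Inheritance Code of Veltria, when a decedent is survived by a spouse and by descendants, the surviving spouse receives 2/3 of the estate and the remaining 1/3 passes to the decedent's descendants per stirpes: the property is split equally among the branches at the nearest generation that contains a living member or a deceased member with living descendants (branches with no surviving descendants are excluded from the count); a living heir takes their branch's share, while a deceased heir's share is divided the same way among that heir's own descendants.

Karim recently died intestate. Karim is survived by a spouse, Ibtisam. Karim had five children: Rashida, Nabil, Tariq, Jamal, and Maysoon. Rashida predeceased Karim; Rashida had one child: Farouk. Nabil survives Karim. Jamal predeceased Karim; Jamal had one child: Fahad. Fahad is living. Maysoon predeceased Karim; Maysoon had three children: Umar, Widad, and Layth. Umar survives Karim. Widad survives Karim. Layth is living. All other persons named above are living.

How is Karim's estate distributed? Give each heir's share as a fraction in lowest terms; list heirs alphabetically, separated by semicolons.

Ibtisam, as surviving spouse, takes 2/3.
The remaining 1/3 passes to Karim's descendants per stirpes.
The 1/3 is divided into 5 equal shares of 1/15 among Rashida, Nabil, Tariq, Jamal, Maysoon.
Rashida predeceased; the 1/15 allotted to Rashida's branch passes to Rashida's issue by representation.
Farouk is the sole taker at this level and receives the full 1/15.
Nabil is living and takes 1/15.
Tariq is living and takes 1/15.
Jamal predeceased; the 1/15 allotted to Jamal's branch passes to Jamal's issue by representation.
Fahad is the sole taker at this level and receives the full 1/15.
Maysoon predeceased; the 1/15 allotted to Maysoon's branch passes to Maysoon's issue by representation.
The 1/15 is divided into 3 equal shares of 1/45 among Umar, Widad, Layth.
Umar is living and takes 1/45.
Widad is living and takes 1/45.
Layth is living and takes 1/45.

Fahad 1/15; Farouk 1/15; Ibtisam 2/3; Layth 1/45; Nabil 1/15; Tariq 1/15; Umar 1/45; Widad 1/45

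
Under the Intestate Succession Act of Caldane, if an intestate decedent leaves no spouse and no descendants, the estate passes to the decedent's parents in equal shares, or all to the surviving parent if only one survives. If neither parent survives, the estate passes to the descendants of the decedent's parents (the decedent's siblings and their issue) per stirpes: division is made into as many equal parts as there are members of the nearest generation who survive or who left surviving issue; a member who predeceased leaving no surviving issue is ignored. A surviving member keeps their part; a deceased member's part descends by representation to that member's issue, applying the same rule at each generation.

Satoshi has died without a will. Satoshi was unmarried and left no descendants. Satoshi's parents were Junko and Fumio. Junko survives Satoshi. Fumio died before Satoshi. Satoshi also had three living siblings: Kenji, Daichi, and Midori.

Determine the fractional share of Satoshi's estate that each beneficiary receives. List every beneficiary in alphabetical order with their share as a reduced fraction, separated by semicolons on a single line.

Only one parent, Junko, survives, so Junko takes the entire estate. The siblings take nothing because a surviving parent has priority.

Junko 1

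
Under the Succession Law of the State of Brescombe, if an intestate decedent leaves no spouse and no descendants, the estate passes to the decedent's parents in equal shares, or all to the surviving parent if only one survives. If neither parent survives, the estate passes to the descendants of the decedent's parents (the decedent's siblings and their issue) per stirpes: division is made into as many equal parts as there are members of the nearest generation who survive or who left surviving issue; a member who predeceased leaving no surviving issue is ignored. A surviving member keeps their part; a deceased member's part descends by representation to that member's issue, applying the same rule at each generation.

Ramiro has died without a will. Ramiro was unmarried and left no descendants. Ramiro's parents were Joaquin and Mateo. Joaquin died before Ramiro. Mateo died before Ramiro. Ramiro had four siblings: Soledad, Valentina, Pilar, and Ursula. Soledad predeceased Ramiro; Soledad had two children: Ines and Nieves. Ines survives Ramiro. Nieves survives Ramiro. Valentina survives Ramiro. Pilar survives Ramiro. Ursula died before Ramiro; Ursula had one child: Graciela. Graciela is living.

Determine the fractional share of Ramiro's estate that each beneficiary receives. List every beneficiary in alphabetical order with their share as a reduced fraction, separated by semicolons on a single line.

Neither parent survives and there are no descendants, so the estate passes to Ramiro's siblings and their issue per stirpes.
The estate is divided into 4 equal shares of 1/4 among Soledad, Valentina, Pilar, Ursula.
Soledad predeceased; the 1/4 allotted to Soledad's branch passes to Soledad's issue by representation.
The 1/4 is divided into 2 equal shares of 1/8 among Ines, Nieves.
Ines is living and takes 1/8.
Nieves is living and takes 1/8.
Valentina is living and takes 1/4.
Pilar is living and takes 1/4.
Ursula predeceased; the 1/4 allotted to Ursula's branch passes to Ursula's issue by representation.
Graciela is the sole taker at this level and receives the full 1/4.

Graciela 1/4; Ines 1/8; Nieves 1/8; Pilar 1/4; Valentina 1/4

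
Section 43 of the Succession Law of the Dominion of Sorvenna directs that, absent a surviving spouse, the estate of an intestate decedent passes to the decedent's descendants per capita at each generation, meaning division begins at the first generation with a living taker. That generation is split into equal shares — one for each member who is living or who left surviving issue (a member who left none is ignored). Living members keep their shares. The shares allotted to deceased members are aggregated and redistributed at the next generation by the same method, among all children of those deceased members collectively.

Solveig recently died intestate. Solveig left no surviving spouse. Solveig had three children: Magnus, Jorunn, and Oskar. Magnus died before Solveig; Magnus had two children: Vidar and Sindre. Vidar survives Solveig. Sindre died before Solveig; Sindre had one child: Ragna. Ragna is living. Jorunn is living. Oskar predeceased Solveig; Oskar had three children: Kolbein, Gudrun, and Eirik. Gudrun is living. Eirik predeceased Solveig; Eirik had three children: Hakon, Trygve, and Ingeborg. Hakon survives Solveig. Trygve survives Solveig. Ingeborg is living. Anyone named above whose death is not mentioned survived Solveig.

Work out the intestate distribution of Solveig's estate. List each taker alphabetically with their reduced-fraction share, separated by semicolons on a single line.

There is no surviving spouse, so the entire estate passes to Solveig's descendants per capita at each generation.
At generation 1 (Magnus, Jorunn, Oskar) there are 3 shares of (1)/3 = 1/3 each.
Living: Jorunn — each takes 1/3.
Deceased: Magnus and Oskar. Their combined 2/3 is pooled and carried to generation 2.
At generation 2 (Vidar, Sindre, Kolbein, Gudrun, Eirik) there are 5 shares of (2/3)/5 = 2/15 each.
Living: Vidar, Kolbein, and Gudrun — each takes 2/15.
Deceased: Sindre and Eirik. Their combined 4/15 is pooled and carried to generation 3.
At generation 3 (Ragna, Hakon, Trygve, Ingeborg) there are 4 shares of (4/15)/4 = 1/15 each.
Living: Ragna, Hakon, Trygve, and Ingeborg — each takes 1/15.

Gudrun 2/15; Hakon 1/15; Ingeborg 1/15; Jorunn 1/3; Kolbein 2/15; Ragna 1/15; Trygve 1/15; Vidar 2/15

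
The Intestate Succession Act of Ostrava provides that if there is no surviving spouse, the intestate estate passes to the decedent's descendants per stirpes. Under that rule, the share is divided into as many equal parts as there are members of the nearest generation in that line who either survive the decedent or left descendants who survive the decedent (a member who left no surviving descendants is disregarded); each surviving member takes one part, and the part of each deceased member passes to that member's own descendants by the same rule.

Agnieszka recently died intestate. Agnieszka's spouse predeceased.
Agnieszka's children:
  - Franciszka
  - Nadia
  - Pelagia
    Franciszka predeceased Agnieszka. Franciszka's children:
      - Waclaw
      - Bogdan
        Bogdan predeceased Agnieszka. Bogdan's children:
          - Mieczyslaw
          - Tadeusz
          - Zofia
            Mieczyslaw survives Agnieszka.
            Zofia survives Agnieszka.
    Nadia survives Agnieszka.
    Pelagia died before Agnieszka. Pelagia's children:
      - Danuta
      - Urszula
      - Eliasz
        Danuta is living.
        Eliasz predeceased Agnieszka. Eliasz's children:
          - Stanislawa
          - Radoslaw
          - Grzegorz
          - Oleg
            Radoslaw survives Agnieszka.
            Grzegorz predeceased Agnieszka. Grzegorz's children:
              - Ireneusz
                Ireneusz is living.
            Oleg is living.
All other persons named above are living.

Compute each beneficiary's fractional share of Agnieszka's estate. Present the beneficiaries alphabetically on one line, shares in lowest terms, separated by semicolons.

Danuta 1/9; Ireneusz 1/36; Mieczyslaw 1/18; Nadia 1/3; Oleg 1/36; Radoslaw 1/36; Stanislawa 1/36; Tadeusz 1/18; Urszula 1/9; Waclaw 1/6; Zofia 1/18

There is no surviving spouse, so the entire estate passes to Agnieszka's descendants per stirpes.
The estate is divided into 3 equal shares of 1/3 among Franciszka, Nadia, Pelagia.
Franciszka predeceased; the 1/3 allotted to Franciszka's branch passes to Franciszka's issue by representation.
The 1/3 is divided into 2 equal shares of 1/6 among Waclaw, Bogdan.
Waclaw is living and takes 1/6.
Bogdan predeceased; the 1/6 allotted to Bogdan's branch passes to Bogdan's issue by representation.
The 1/6 is divided into 3 equal shares of 1/18 among Mieczyslaw, Tadeusz, Zofia.
Mieczyslaw is living and takes 1/18.
Tadeusz is living and takes 1/18.
Zofia is living and takes 1/18.
Nadia is living and takes 1/3.
Pelagia predeceased; the 1/3 allotted to Pelagia's branch passes to Pelagia's issue by representation.
The 1/3 is divided into 3 equal shares of 1/9 among Danuta, Urszula, Eliasz.
Danuta is living and takes 1/9.
Urszula is living and takes 1/9.
Eliasz predeceased; the 1/9 allotted to Eliasz's branch passes to Eliasz's issue by representation.
The 1/9 is divided into 4 equal shares of 1/36 among Stanislawa, Radoslaw, Grzegorz, Oleg.
Stanislawa is living and takes 1/36.
Radoslaw is living and takes 1/36.
Grzegorz predeceased; the 1/36 allotted to Grzegorz's branch passes to Grzegorz's issue by representation.
Ireneusz is the sole taker at this level and receives the full 1/36.
Oleg is living and takes 1/36.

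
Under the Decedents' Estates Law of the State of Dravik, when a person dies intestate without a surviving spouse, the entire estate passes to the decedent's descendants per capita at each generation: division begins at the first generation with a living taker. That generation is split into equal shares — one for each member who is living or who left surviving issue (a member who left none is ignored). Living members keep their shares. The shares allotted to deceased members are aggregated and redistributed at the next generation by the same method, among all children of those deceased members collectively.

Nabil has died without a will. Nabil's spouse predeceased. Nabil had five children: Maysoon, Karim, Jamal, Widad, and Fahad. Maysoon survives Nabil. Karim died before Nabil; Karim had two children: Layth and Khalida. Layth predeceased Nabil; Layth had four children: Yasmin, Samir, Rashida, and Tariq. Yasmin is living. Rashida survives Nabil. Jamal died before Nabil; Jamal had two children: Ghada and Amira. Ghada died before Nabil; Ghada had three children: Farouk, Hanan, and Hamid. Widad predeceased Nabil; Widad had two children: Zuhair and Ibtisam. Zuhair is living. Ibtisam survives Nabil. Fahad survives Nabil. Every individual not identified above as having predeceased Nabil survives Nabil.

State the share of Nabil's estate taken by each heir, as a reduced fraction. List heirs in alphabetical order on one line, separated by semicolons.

There is no surviving spouse, so the entire estate passes to Nabil's descendants per capita at each generation.
At generation 1 (Maysoon, Karim, Jamal, Widad, Fahad) there are 5 shares of (1)/5 = 1/5 each.
Living: Maysoon and Fahad — each takes 1/5.
Deceased: Karim, Jamal, and Widad. Their combined 3/5 is pooled and carried to generation 2.
At generation 2 (Layth, Khalida, Ghada, Amira, Zuhair, Ibtisam) there are 6 shares of (3/5)/6 = 1/10 each.
Living: Khalida, Amira, Zuhair, and Ibtisam — each takes 1/10.
Deceased: Layth and Ghada. Their combined 1/5 is pooled and carried to generation 3.
At generation 3 (Yasmin, Samir, Rashida, Tariq, Farouk, Hanan, Hamid) there are 7 shares of (1/5)/7 = 1/35 each.
Living: Yasmin, Samir, Rashida, Tariq, Farouk, Hanan, and Hamid — each takes 1/35.

Amira 1/10; Fahad 1/5; Farouk 1/35; Hamid 1/35; Hanan 1/35; Ibtisam 1/10; Khalida 1/10; Maysoon 1/5; Rashida 1/35; Samir 1/35; Tariq 1/35; Yasmin 1/35; Zuhair 1/10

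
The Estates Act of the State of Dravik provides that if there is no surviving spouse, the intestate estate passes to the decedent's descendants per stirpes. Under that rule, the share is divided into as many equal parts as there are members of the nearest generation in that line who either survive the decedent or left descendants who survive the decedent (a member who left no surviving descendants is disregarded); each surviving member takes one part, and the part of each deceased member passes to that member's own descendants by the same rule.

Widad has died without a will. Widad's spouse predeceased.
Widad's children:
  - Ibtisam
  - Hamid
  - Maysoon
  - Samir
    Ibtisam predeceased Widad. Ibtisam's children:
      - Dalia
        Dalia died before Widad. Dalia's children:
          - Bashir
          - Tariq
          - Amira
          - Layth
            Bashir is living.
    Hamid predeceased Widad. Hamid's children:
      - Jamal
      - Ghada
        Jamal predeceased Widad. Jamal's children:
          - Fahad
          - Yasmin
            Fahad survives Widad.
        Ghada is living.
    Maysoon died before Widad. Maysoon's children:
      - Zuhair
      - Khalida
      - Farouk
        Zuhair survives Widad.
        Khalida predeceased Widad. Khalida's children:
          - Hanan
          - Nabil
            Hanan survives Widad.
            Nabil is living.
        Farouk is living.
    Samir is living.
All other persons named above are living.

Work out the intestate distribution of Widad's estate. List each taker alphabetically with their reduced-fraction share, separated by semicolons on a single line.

There is no surviving spouse, so the entire estate passes to Widad's descendants per stirpes.
The estate is divided into 4 equal shares of 1/4 among Ibtisam, Hamid, Maysoon, Samir.
Ibtisam predeceased; the 1/4 allotted to Ibtisam's branch passes to Ibtisam's issue by representation.
Dalia's line is the sole branch at this level, so the full 1/4 passes to Dalia's issue by representation.
The 1/4 is divided into 4 equal shares of 1/16 among Bashir, Tariq, Amira, Layth.
Bashir is living and takes 1/16.
Tariq is living and takes 1/16.
Amira is living and takes 1/16.
Layth is living and takes 1/16.
Hamid predeceased; the 1/4 allotted to Hamid's branch passes to Hamid's issue by representation.
The 1/4 is divided into 2 equal shares of 1/8 among Jamal, Ghada.
Jamal predeceased; the 1/8 allotted to Jamal's branch passes to Jamal's issue by representation.
The 1/8 is divided into 2 equal shares of 1/16 among Fahad, Yasmin.
Fahad is living and takes 1/16.
Yasmin is living and takes 1/16.
Ghada is living and takes 1/8.
Maysoon predeceased; the 1/4 allotted to Maysoon's branch passes to Maysoon's issue by representation.
The 1/4 is divided into 3 equal shares of 1/12 among Zuhair, Khalida, Farouk.
Zuhair is living and takes 1/12.
Khalida predeceased; the 1/12 allotted to Khalida's branch passes to Khalida's issue by representation.
The 1/12 is divided into 2 equal shares of 1/24 among Hanan, Nabil.
Hanan is living and takes 1/24.
Nabil is living and takes 1/24.
Farouk is living and takes 1/12.
Samir is living and takes 1/4.

Amira 1/16; Bashir 1/16; Fahad 1/16; Farouk 1/12; Ghada 1/8; Hanan 1/24; Layth 1/16; Nabil 1/24; Samir 1/4; Tariq 1/16; Yasmin 1/16; Zuhair 1/12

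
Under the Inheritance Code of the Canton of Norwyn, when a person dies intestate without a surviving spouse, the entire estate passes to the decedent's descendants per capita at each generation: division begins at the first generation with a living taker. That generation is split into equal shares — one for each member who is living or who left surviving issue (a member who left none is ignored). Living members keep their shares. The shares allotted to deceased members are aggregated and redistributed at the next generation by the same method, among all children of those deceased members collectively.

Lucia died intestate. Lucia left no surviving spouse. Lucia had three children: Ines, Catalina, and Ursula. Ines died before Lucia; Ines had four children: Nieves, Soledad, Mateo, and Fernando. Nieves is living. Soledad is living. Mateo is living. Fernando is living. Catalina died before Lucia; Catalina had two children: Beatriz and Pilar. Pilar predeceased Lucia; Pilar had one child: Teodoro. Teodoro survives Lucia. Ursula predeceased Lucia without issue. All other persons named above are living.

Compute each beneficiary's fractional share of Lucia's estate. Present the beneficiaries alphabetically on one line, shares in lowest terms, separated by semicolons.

Beatriz 1/6; Fernando 1/6; Mateo 1/6; Nieves 1/6; Soledad 1/6; Teodoro 1/6

There is no surviving spouse, so the entire estate passes to Lucia's descendants per capita at each generation.
No one at generation 1 (Ines, Catalina) is living; moving to the next generation.
At generation 2 (Nieves, Soledad, Mateo, Fernando, Beatriz, Pilar) there are 6 shares of (1)/6 = 1/6 each.
Living: Nieves, Soledad, Mateo, Fernando, and Beatriz — each takes 1/6.
Deceased: Pilar. That 1/6 share is carried to generation 3.
At generation 3 (Teodoro) there are 1 shares of (1/6)/1 = 1/6 each.
Living: Teodoro — each takes 1/6.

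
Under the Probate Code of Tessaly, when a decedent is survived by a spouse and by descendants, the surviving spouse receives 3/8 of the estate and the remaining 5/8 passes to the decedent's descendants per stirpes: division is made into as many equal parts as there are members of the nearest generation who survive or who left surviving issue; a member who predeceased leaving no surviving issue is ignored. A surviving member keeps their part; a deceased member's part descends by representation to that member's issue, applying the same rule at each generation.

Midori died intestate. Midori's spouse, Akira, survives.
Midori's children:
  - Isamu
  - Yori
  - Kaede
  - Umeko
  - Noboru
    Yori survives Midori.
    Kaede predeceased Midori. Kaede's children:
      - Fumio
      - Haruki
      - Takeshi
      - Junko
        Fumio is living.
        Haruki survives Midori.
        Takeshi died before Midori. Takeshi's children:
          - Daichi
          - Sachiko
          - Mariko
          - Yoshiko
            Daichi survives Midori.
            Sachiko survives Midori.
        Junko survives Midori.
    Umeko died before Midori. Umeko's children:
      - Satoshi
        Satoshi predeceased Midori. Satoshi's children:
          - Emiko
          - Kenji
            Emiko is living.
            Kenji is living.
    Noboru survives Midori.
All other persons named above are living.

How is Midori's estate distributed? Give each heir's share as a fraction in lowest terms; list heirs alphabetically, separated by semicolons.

Akira 3/8; Daichi 1/128; Emiko 1/16; Fumio 1/32; Haruki 1/32; Isamu 1/8; Junko 1/32; Kenji 1/16; Mariko 1/128; Noboru 1/8; Sachiko 1/128; Yori 1/8; Yoshiko 1/128

Akira, as surviving spouse, takes 3/8.
The remaining 5/8 passes to Midori's descendants per stirpes.
The 5/8 is divided into 5 equal shares of 1/8 among Isamu, Yori, Kaede, Umeko, Noboru.
Isamu is living and takes 1/8.
Yori is living and takes 1/8.
Kaede predeceased; the 1/8 allotted to Kaede's branch passes to Kaede's issue by representation.
The 1/8 is divided into 4 equal shares of 1/32 among Fumio, Haruki, Takeshi, Junko.
Fumio is living and takes 1/32.
Haruki is living and takes 1/32.
Takeshi predeceased; the 1/32 allotted to Takeshi's branch passes to Takeshi's issue by representation.
The 1/32 is divided into 4 equal shares of 1/128 among Daichi, Sachiko, Mariko, Yoshiko.
Daichi is living and takes 1/128.
Sachiko is living and takes 1/128.
Mariko is living and takes 1/128.
Yoshiko is living and takes 1/128.
Junko is living and takes 1/32.
Umeko predeceased; the 1/8 allotted to Umeko's branch passes to Umeko's issue by representation.
Satoshi's line is the sole branch at this level, so the full 1/8 passes to Satoshi's issue by representation.
The 1/8 is divided into 2 equal shares of 1/16 among Emiko, Kenji.
Emiko is living and takes 1/16.
Kenji is living and takes 1/16.
Noboru is living and takes 1/8.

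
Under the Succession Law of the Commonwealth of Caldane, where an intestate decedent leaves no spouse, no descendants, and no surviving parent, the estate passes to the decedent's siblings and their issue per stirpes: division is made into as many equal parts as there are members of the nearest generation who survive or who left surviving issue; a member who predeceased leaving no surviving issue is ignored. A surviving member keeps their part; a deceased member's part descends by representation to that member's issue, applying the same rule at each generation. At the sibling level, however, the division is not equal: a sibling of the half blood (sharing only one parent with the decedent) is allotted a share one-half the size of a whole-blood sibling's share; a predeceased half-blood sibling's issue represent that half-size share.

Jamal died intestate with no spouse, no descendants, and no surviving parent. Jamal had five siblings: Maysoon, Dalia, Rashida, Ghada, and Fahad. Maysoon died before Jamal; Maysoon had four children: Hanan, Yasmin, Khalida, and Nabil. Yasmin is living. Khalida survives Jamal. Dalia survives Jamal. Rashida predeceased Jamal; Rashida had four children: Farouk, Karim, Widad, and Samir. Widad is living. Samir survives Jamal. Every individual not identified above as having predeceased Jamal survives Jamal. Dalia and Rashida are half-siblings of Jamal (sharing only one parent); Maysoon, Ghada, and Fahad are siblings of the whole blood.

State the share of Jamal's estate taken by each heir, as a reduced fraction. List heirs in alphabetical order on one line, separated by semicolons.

No spouse, descendants, or parent survives, so the estate passes to Jamal's siblings per stirpes.
Half-blood siblings count for one-half the weight of whole-blood siblings at the initial division.
Dividing 1 in proportion to weights (total weight 4): Maysoon (weight 1) → 1/4; Dalia (weight 1/2) → 1/8; Rashida (weight 1/2) → 1/8; Ghada (weight 1) → 1/4; Fahad (weight 1) → 1/4.
Maysoon predeceased; the 1/4 allotted to Maysoon's branch passes to Maysoon's issue by representation.
The 1/4 is divided into 4 equal shares of 1/16 among Hanan, Yasmin, Khalida, Nabil.
Hanan is living and takes 1/16.
Yasmin is living and takes 1/16.
Khalida is living and takes 1/16.
Nabil is living and takes 1/16.
Dalia is living and takes 1/8.
Rashida predeceased; the 1/8 allotted to Rashida's branch passes to Rashida's issue by representation.
The 1/8 is divided into 4 equal shares of 1/32 among Farouk, Karim, Widad, Samir.
Farouk is living and takes 1/32.
Karim is living and takes 1/32.
Widad is living and takes 1/32.
Samir is living and takes 1/32.
Ghada is living and takes 1/4.
Fahad is living and takes 1/4.

Dalia 1/8; Fahad 1/4; Farouk 1/32; Ghada 1/4; Hanan 1/16; Karim 1/32; Khalida 1/16; Nabil 1/16; Samir 1/32; Widad 1/32; Yasmin 1/16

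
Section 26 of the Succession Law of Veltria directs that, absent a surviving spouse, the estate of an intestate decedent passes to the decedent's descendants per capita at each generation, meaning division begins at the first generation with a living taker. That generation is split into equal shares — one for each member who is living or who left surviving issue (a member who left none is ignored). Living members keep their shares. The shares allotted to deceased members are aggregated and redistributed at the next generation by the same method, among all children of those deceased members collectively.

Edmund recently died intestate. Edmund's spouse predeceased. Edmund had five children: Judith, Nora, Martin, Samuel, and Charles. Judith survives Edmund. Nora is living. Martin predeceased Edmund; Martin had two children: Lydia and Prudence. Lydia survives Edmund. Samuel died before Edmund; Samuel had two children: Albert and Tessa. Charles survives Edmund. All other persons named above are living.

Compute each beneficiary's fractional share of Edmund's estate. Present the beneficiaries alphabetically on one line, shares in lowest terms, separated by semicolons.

Albert 1/10; Charles 1/5; Judith 1/5; Lydia 1/10; Nora 1/5; Prudence 1/10; Tessa 1/10

There is no surviving spouse, so the entire estate passes to Edmund's descendants per capita at each generation.
At generation 1 (Judith, Nora, Martin, Samuel, Charles) there are 5 shares of (1)/5 = 1/5 each.
Living: Judith, Nora, and Charles — each takes 1/5.
Deceased: Martin and Samuel. Their combined 2/5 is pooled and carried to generation 2.
At generation 2 (Lydia, Prudence, Albert, Tessa) there are 4 shares of (2/5)/4 = 1/10 each.
Living: Lydia, Prudence, Albert, and Tessa — each takes 1/10.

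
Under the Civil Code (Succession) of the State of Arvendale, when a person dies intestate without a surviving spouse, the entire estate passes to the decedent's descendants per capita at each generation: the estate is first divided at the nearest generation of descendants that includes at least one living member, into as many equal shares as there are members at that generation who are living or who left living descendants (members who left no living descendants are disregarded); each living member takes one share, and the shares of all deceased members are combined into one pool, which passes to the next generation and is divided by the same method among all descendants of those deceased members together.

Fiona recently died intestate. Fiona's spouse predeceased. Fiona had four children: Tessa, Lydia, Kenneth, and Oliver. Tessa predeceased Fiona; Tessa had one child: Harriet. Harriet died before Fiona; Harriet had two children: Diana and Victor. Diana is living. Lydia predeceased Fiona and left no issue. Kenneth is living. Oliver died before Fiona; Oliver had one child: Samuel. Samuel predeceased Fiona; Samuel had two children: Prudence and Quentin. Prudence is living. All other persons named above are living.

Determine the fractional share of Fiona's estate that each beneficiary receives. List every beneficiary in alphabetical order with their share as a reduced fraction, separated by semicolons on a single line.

There is no surviving spouse, so the entire estate passes to Fiona's descendants per capita at each generation.
At generation 1 (Tessa, Kenneth, Oliver) there are 3 shares of (1)/3 = 1/3 each.
Living: Kenneth — each takes 1/3.
Deceased: Tessa and Oliver. Their combined 2/3 is pooled and carried to generation 2.
At generation 2 (Harriet, Samuel) there are 2 shares of (2/3)/2 = 1/3 each.
Deceased: Harriet and Samuel. Their combined 2/3 is pooled and carried to generation 3.
At generation 3 (Diana, Victor, Prudence, Quentin) there are 4 shares of (2/3)/4 = 1/6 each.
Living: Diana, Victor, Prudence, and Quentin — each takes 1/6.

Diana 1/6; Kenneth 1/3; Prudence 1/6; Quentin 1/6; Victor 1/6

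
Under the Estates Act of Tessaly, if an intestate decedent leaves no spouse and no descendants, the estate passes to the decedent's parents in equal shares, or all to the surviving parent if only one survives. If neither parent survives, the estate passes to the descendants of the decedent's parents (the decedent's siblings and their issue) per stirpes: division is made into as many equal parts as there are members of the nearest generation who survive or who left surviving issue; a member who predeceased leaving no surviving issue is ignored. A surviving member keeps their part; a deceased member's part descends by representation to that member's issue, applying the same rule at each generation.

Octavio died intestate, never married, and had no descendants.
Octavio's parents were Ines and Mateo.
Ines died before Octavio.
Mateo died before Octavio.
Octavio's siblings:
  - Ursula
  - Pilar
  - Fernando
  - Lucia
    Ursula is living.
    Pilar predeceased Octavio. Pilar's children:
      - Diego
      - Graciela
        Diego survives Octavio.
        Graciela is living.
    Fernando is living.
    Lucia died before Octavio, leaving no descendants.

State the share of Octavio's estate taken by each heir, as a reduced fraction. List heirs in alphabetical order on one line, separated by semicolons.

Diego 1/6; Fernando 1/3; Graciela 1/6; Ursula 1/3

Neither parent survives and there are no descendants, so the estate passes to Octavio's siblings and their issue per stirpes.
Lucia left no surviving issue, so that branch lapses and is disregarded.
The estate is divided into 3 equal shares of 1/3 among Ursula, Pilar, Fernando.
Ursula is living and takes 1/3.
Pilar predeceased; the 1/3 allotted to Pilar's branch passes to Pilar's issue by representation.
The 1/3 is divided into 2 equal shares of 1/6 among Diego, Graciela.
Diego is living and takes 1/6.
Graciela is living and takes 1/6.
Fernando is living and takes 1/3.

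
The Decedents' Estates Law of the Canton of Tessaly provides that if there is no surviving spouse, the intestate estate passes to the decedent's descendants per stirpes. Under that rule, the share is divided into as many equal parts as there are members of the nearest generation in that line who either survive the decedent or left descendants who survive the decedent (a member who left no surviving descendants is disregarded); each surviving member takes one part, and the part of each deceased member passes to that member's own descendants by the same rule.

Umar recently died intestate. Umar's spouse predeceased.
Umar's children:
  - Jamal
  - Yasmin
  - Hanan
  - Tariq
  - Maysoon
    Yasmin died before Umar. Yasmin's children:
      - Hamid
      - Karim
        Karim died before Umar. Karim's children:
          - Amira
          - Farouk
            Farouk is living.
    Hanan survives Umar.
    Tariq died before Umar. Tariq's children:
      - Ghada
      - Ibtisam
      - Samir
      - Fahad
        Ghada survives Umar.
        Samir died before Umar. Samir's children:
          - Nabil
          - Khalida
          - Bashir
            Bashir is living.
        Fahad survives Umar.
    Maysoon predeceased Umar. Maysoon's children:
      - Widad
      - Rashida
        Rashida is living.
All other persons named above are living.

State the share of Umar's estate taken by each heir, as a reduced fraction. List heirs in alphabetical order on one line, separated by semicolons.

Amira 1/20; Bashir 1/60; Fahad 1/20; Farouk 1/20; Ghada 1/20; Hamid 1/10; Hanan 1/5; Ibtisam 1/20; Jamal 1/5; Khalida 1/60; Nabil 1/60; Rashida 1/10; Widad 1/10

There is no surviving spouse, so the entire estate passes to Umar's descendants per stirpes.
The estate is divided into 5 equal shares of 1/5 among Jamal, Yasmin, Hanan, Tariq, Maysoon.
Jamal is living and takes 1/5.
Yasmin predeceased; the 1/5 allotted to Yasmin's branch passes to Yasmin's issue by representation.
The 1/5 is divided into 2 equal shares of 1/10 among Hamid, Karim.
Hamid is living and takes 1/10.
Karim predeceased; the 1/10 allotted to Karim's branch passes to Karim's issue by representation.
The 1/10 is divided into 2 equal shares of 1/20 among Amira, Farouk.
Amira is living and takes 1/20.
Farouk is living and takes 1/20.
Hanan is living and takes 1/5.
Tariq predeceased; the 1/5 allotted to Tariq's branch passes to Tariq's issue by representation.
The 1/5 is divided into 4 equal shares of 1/20 among Ghada, Ibtisam, Samir, Fahad.
Ghada is living and takes 1/20.
Ibtisam is living and takes 1/20.
Samir predeceased; the 1/20 allotted to Samir's branch passes to Samir's issue by representation.
The 1/20 is divided into 3 equal shares of 1/60 among Nabil, Khalida, Bashir.
Nabil is living and takes 1/60.
Khalida is living and takes 1/60.
Bashir is living and takes 1/60.
Fahad is living and takes 1/20.
Maysoon predeceased; the 1/5 allotted to Maysoon's branch passes to Maysoon's issue by representation.
The 1/5 is divided into 2 equal shares of 1/10 among Widad, Rashida.
Widad is living and takes 1/10.
Rashida is living and takes 1/10.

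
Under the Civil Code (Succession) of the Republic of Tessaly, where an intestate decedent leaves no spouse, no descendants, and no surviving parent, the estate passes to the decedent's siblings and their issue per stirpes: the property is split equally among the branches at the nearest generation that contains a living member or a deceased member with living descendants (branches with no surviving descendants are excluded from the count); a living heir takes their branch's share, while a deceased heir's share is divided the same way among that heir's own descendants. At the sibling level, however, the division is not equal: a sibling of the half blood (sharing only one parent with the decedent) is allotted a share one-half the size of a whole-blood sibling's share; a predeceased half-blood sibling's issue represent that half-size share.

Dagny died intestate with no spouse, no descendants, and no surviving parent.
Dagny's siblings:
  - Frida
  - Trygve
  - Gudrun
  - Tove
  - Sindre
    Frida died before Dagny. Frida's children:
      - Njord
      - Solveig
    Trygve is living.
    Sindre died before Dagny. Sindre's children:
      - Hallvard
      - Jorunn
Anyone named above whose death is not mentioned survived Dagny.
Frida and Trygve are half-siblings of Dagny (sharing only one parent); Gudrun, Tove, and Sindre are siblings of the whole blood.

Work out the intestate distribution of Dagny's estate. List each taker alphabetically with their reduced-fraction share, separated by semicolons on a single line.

No spouse, descendants, or parent survives, so the estate passes to Dagny's siblings per stirpes.
Half-blood siblings count for one-half the weight of whole-blood siblings at the initial division.
Dividing 1 in proportion to weights (total weight 4): Frida (weight 1/2) → 1/8; Trygve (weight 1/2) → 1/8; Gudrun (weight 1) → 1/4; Tove (weight 1) → 1/4; Sindre (weight 1) → 1/4.
Frida predeceased; the 1/8 allotted to Frida's branch passes to Frida's issue by representation.
The 1/8 is divided into 2 equal shares of 1/16 among Njord, Solveig.
Njord is living and takes 1/16.
Solveig is living and takes 1/16.
Trygve is living and takes 1/8.
Gudrun is living and takes 1/4.
Tove is living and takes 1/4.
Sindre predeceased; the 1/4 allotted to Sindre's branch passes to Sindre's issue by representation.
The 1/4 is divided into 2 equal shares of 1/8 among Hallvard, Jorunn.
Hallvard is living and takes 1/8.
Jorunn is living and takes 1/8.

Gudrun 1/4; Hallvard 1/8; Jorunn 1/8; Njord 1/16; Solveig 1/16; Tove 1/4; Trygve 1/8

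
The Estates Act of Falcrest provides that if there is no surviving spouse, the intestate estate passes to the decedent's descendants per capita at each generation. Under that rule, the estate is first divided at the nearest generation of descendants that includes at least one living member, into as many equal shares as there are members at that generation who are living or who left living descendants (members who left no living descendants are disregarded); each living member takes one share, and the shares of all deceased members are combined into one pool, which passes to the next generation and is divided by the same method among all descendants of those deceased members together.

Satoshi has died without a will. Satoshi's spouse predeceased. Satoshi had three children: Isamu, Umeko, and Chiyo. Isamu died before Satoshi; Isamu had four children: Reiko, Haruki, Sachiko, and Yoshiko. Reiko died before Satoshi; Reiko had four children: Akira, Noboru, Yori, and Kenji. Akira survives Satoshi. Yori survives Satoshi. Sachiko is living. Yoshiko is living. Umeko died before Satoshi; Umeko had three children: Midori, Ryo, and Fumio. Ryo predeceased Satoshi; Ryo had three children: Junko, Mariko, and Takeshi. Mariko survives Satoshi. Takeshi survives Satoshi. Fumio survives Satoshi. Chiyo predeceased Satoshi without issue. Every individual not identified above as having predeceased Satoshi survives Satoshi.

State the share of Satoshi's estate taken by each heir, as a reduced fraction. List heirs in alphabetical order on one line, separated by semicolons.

Akira 2/49; Fumio 1/7; Haruki 1/7; Junko 2/49; Kenji 2/49; Mariko 2/49; Midori 1/7; Noboru 2/49; Sachiko 1/7; Takeshi 2/49; Yori 2/49; Yoshiko 1/7

There is no surviving spouse, so the entire estate passes to Satoshi's descendants per capita at each generation.
No one at generation 1 (Isamu, Umeko) is living; moving to the next generation.
At generation 2 (Reiko, Haruki, Sachiko, Yoshiko, Midori, Ryo, Fumio) there are 7 shares of (1)/7 = 1/7 each.
Living: Haruki, Sachiko, Yoshiko, Midori, and Fumio — each takes 1/7.
Deceased: Reiko and Ryo. Their combined 2/7 is pooled and carried to generation 3.
At generation 3 (Akira, Noboru, Yori, Kenji, Junko, Mariko, Takeshi) there are 7 shares of (2/7)/7 = 2/49 each.
Living: Akira, Noboru, Yori, Kenji, Junko, Mariko, and Takeshi — each takes 2/49.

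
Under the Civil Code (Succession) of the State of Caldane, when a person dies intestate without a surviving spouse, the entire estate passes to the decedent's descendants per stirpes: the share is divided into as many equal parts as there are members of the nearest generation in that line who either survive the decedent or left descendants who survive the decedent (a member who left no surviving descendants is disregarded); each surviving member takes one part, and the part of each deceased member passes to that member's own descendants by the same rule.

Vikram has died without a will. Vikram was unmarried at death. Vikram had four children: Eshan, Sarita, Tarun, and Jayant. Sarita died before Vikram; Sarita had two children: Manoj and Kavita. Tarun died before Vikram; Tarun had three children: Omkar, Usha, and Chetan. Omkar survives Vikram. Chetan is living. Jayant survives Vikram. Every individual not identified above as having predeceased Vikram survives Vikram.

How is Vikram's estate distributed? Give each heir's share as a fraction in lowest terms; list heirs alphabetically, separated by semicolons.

There is no surviving spouse, so the entire estate passes to Vikram's descendants per stirpes.
The estate is divided into 4 equal shares of 1/4 among Eshan, Sarita, Tarun, Jayant.
Eshan is living and takes 1/4.
Sarita predeceased; the 1/4 allotted to Sarita's branch passes to Sarita's issue by representation.
The 1/4 is divided into 2 equal shares of 1/8 among Manoj, Kavita.
Manoj is living and takes 1/8.
Kavita is living and takes 1/8.
Tarun predeceased; the 1/4 allotted to Tarun's branch passes to Tarun's issue by representation.
The 1/4 is divided into 3 equal shares of 1/12 among Omkar, Usha, Chetan.
Omkar is living and takes 1/12.
Usha is living and takes 1/12.
Chetan is living and takes 1/12.
Jayant is living and takes 1/4.

Chetan 1/12; Eshan 1/4; Jayant 1/4; Kavita 1/8; Manoj 1/8; Omkar 1/12; Usha 1/12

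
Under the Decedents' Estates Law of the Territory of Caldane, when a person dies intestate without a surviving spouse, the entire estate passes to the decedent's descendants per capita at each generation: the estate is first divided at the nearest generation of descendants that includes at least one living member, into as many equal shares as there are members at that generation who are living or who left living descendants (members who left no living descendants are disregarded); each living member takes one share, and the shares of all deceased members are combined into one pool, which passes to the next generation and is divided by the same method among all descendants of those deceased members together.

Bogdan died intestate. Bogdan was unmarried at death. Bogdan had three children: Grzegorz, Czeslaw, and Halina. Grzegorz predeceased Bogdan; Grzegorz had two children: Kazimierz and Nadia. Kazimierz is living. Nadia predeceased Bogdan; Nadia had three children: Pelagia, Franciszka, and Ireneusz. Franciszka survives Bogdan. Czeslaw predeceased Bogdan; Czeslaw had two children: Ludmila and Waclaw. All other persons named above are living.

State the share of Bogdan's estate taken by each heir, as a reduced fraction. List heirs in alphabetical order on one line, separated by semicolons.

There is no surviving spouse, so the entire estate passes to Bogdan's descendants per capita at each generation.
At generation 1 (Grzegorz, Czeslaw, Halina) there are 3 shares of (1)/3 = 1/3 each.
Living: Halina — each takes 1/3.
Deceased: Grzegorz and Czeslaw. Their combined 2/3 is pooled and carried to generation 2.
At generation 2 (Kazimierz, Nadia, Ludmila, Waclaw) there are 4 shares of (2/3)/4 = 1/6 each.
Living: Kazimierz, Ludmila, and Waclaw — each takes 1/6.
Deceased: Nadia. That 1/6 share is carried to generation 3.
At generation 3 (Pelagia, Franciszka, Ireneusz) there are 3 shares of (1/6)/3 = 1/18 each.
Living: Pelagia, Franciszka, and Ireneusz — each takes 1/18.

Franciszka 1/18; Halina 1/3; Ireneusz 1/18; Kazimierz 1/6; Ludmila 1/6; Pelagia 1/18; Waclaw 1/6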